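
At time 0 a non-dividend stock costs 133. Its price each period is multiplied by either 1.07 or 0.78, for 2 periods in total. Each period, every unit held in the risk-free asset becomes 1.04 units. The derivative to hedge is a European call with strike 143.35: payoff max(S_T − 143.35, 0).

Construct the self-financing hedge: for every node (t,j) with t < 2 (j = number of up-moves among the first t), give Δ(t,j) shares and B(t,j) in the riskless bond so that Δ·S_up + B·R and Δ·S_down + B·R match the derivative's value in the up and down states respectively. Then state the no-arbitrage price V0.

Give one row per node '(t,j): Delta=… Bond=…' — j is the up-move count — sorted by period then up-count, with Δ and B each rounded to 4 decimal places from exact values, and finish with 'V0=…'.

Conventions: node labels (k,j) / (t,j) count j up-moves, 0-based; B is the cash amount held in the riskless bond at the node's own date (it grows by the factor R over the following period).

(0,0): Delta=0.1994 Bond=-19.8908
(1,0): Delta=0.0000 Bond=0.0000
(1,1): Delta=0.2162 Bond=-23.0734
V0=6.6303

The replicating-portfolio and risk-neutral prices coincide; use p* = (1.04−0.78)/(1.07−0.78) = 0.8966 for the latter.
Terminal payoffs: V(2,0)=0.0000, V(2,1)=0.0000, V(2,2)=8.9217
Node (1,0) S=103.7400: V=(p*·0.0000+(1−p*)·0.0000)/1.04=0.0000; Δ=(0.0000−0.0000)/(111.0018−80.9172)=0.0000; B=V−Δ·S=0.0000
Node (1,1) S=142.3100: V=(p*·8.9217+(1−p*)·0.0000)/1.04=7.6911; Δ=(8.9217−0.0000)/(152.2717−111.0018)=0.2162; B=V−Δ·S=-23.0734
Node (0,0) S=133.0000: V=(p*·7.6911+(1−p*)·0.0000)/1.04=6.6303; Δ=(7.6911−0.0000)/(142.3100−103.7400)=0.1994; B=V−Δ·S=-19.8908
Sanity check at the root: Δ(0,0)·S0 + B(0,0) reproduces V0 = 6.6303.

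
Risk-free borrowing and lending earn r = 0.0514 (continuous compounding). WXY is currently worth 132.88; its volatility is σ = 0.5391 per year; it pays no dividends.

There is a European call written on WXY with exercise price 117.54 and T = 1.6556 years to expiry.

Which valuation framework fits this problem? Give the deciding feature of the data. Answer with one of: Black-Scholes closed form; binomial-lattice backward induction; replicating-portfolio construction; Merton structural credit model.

Key observation: a European claim on WXY (strike 117.54) — a lognormal (GBM) underlying with constant rate and volatility — has an exact closed-form value; no lattice or capital structure is involved.

framework: Black-Scholes closed form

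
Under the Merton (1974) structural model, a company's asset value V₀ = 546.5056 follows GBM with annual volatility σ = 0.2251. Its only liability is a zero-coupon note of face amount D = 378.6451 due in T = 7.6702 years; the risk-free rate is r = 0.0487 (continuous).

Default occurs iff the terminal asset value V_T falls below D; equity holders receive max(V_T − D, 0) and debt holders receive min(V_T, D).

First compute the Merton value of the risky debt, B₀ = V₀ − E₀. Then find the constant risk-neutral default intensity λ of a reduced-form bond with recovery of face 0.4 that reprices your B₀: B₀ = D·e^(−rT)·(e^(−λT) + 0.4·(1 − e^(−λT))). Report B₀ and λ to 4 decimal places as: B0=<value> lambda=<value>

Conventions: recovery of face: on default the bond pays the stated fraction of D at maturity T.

B0=247.5192 lambda=0.0114

Work the structural quantities from V₀ = 546.5056 against face 378.6451:
d₁ = [ln(V₀/D) + (r + σ²/2)T] / (σ√T)
   = [ln(546.5056/378.6451) + (0.0487 + 0.5·0.2251²)·7.6702] / (0.2251·√7.6702)
   = [0.366945 + 0.567863] / 0.623417 = 1.499491
d₂ = d₁ − σ√T = 1.499491 − 0.623417 = 0.876074
N(d₁) = 0.933127,  N(d₂) = 0.809505,  e^(−rT) = 0.688294
E₀ = V₀·N(d₁) − D·e^(−rT)·N(d₂)
   = 546.5056·0.933127 − 378.6451·0.688294·0.809505 = 298.986440
B₀ = V₀ − E₀ = 546.5056 − 298.986440 = 247.519160
e^(−λT) = (B₀·e^(rT)/D − 0.4)/(1 − 0.4) = (247.5192·1.452867/378.6451 − 0.4)/0.6 = 0.91622472
λ = −ln(0.91622472)/7.6702 = 0.011407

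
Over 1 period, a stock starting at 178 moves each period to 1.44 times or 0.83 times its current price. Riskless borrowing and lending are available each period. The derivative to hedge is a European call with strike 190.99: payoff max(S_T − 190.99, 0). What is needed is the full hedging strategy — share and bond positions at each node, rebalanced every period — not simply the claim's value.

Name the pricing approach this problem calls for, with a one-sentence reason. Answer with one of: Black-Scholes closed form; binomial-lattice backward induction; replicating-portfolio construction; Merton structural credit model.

Key observation: since the answer must list Δ and B at each node of the 1.44/0.83 lattice on 178, the replicating-portfolio method — solving the two-state system at every node — is the one that applies.

framework: replicating-portfolio construction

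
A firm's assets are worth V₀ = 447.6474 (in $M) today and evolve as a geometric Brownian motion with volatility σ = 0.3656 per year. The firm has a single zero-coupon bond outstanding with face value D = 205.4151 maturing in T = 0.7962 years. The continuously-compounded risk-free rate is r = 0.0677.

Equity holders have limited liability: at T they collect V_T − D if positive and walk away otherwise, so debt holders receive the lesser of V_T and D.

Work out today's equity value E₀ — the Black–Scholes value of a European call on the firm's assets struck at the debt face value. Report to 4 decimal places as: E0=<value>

E0=253.1733

Equity is a call on the firm's assets struck at D = 205.4151:
d₁ = [ln(V₀/D) + (r + σ²/2)T] / (σ√T)
   = [ln(447.6474/205.4151) + (0.0677 + 0.5·0.3656²)·0.7962] / (0.3656·√0.7962)
   = [0.778973 + 0.107114] / 0.326225 = 2.716184
d₂ = d₁ − σ√T = 2.716184 − 0.326225 = 2.389959
N(d₁) = 0.996698,  N(d₂) = 0.991575,  e^(−rT) = 0.947524
E₀ = V₀·N(d₁) − D·e^(−rT)·N(d₂)
   = 447.6474·0.996698 − 205.4151·0.947524·0.991575 = 253.173327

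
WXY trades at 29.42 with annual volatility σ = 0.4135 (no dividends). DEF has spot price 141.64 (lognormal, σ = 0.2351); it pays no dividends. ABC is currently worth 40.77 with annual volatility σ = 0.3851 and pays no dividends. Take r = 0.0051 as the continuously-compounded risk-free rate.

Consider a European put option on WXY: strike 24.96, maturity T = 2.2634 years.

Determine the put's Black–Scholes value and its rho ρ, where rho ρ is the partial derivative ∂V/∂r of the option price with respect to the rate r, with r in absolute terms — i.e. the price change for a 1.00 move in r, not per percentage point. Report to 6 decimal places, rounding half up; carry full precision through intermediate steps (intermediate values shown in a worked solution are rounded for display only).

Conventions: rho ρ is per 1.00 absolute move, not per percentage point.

price = 4.485818
ρ = -28.551737

σ√T = 0.4135·√2.2634 = 0.622094
d₁ = (ln(S/K) + (r+σ²/2)T) / (σ√T) = (ln(29.42/24.96) + (0.0051+0.4135²/2)·2.2634) / 0.622094 = (0.164400 + 0.205044) / 0.622094 = 0.593872
d₂ = d₁ − σ√T = 0.593872 − 0.622094 = -0.028223
e^{−rT} = 0.988523
N(−d₁) = 0.276299,  N(−d₂) = 0.511258
Put price V = K·e^{−rT}·N(−d₂) − S·N(−d₁) = 12.614534 − 8.128716 = 4.485818
ρ = −K·T·e^{−rT}·N(−d₂) = -28.551737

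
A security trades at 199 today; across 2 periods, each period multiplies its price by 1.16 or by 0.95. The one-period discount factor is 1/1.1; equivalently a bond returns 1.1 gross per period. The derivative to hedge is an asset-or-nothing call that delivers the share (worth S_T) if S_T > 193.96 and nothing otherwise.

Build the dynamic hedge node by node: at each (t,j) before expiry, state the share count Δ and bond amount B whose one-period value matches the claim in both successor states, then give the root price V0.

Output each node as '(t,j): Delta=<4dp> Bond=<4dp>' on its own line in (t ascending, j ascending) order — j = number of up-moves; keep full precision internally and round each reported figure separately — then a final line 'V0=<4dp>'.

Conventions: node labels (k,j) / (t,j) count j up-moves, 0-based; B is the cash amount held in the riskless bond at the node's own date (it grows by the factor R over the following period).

The replicating-portfolio and risk-neutral prices coincide; use p* = (1.1−0.95)/(1.16−0.95) = 0.7143 for the latter.
Expiry values: V(2,0)=0.0000, V(2,1)=219.2980, V(2,2)=267.7744
(1,0): S=189.0500. Δ = (V_up−V_dn)/(S_up−S_dn) = (219.2980−0.0000)/(219.2980−179.5975) = 5.5238. V = [p*·219.2980 + (1−p*)·0.0000]/1.1 = 142.4013. B = V − Δ·S = -901.8749.
(1,1): S=230.8400. Δ = (V_up−V_dn)/(S_up−S_dn) = (267.7744−219.2980)/(267.7744−219.2980) = 1.0000. V = [p*·267.7744 + (1−p*)·219.2980]/1.1 = 230.8400. B = V − Δ·S = 0.0000.
(0,0): S=199.0000. Δ = (V_up−V_dn)/(S_up−S_dn) = (230.8400−142.4013)/(230.8400−189.0500) = 2.1163. V = [p*·230.8400 + (1−p*)·142.4013]/1.1 = 186.8835. B = V − Δ·S = -234.2532.
Verification: the root portfolio costs Δ(0,0)·S0 + B(0,0) = 186.8835, matching V0.

(0,0): Delta=2.1163 Bond=-234.2532
(1,0): Delta=5.5238 Bond=-901.8749
(1,1): Delta=1.0000 Bond=0.0000
V0=186.8835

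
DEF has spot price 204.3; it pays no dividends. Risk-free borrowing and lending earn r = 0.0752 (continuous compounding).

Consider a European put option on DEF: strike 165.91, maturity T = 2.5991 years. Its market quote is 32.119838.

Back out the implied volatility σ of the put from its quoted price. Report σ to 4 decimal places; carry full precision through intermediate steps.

sigma = 0.5753

At σ = 0.5753 the Black–Scholes value reproduces the quote:
σ√T = 0.5753·√2.5991 = 0.927483
d₁ = (ln(S/K) + (r+σ²/2)T) / (σ√T) = (ln(204.3/165.91) + (0.0752+0.5753²/2)·2.5991) / 0.927483 = (0.208144 + 0.625565) / 0.927483 = 0.898894
d₂ = d₁ − σ√T = 0.898894 − 0.927483 = -0.028589
e^{−rT} = 0.822463
N(−d₁) = 0.184355,  N(−d₂) = 0.511404
V = K·e^{−rT}·N(−d₂) − S·N(−d₁) = 69.783487 − 37.663649 = 32.119838 (the observed quote) — the price is monotone increasing in volatility, hence this σ is the only solution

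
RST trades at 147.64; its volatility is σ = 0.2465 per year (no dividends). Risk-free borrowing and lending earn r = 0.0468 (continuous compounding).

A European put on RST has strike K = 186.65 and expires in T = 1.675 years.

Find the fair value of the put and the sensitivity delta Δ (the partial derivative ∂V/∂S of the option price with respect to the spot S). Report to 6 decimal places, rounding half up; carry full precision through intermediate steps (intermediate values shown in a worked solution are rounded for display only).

price = 35.114677
Δ = -0.629184

σ√T = 0.2465·√1.675 = 0.319025
d₁ = (ln(S/K) + (r+σ²/2)T) / (σ√T) = (ln(147.64/186.65) + (0.0468+0.2465²/2)·1.675) / 0.319025 = (-0.234458 + 0.129278) / 0.319025 = -0.329692
d₂ = d₁ − σ√T = -0.329692 − 0.319025 = -0.648717
e^{−rT} = 0.924604
N(−d₁) = 0.629184,  N(−d₂) = 0.741739
Put price V = K·e^{−rT}·N(−d₂) − S·N(−d₁) = 128.007359 − 92.892682 = 35.114677
Δ = −N(−d₁) = -0.629184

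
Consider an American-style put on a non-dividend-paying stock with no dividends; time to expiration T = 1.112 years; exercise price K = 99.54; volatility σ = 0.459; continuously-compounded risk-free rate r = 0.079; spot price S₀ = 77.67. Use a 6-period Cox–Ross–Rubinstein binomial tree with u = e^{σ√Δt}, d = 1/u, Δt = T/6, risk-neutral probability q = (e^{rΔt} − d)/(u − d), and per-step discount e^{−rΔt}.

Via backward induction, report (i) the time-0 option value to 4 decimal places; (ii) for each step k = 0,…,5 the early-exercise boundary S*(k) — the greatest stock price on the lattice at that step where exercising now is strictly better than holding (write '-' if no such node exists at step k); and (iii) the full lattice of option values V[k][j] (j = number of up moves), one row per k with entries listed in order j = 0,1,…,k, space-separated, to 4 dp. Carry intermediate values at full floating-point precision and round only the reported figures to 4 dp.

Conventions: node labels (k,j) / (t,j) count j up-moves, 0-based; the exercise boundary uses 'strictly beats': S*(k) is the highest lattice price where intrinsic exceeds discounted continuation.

params: Δt=0.18533 u=1.21848 d=0.82070 q=0.48784 e^(-rΔt)=0.98547
t_6 payoffs: 75.8071 64.3041 47.2259 21.8700 0.0000 0.0000 0.0000
t_5: node(5,0) S=28.9180 payoff=70.6220 vs cont=69.1752 → 70.6220 [stop]  node(5,1) S=42.9341 payoff=56.6059 vs cont=55.1592 → 56.6059 [stop]  node(5,2) S=63.7435 payoff=35.7965 vs cont=34.3497 → 35.7965 [stop]  node(5,3) S=94.6391 payoff=4.9009 vs cont=11.0382 → 11.0382 [wait]  node(5,4) S=140.5091 payoff=0.0000 vs cont=0.0000 → 0.0000 [wait]  node(5,5) S=208.6117 payoff=0.0000 vs cont=0.0000 → 0.0000 [wait]  ⇒ S*(5)=63.7435
t_4: node(4,0) S=35.2359 payoff=64.3041 vs cont=62.8574 → 64.3041 [stop]  node(4,1) S=52.3141 payoff=47.2259 vs cont=45.7791 → 47.2259 [stop]  node(4,2) S=77.6700 payoff=21.8700 vs cont=23.3737 → 23.3737 [wait]  node(4,3) S=115.3154 payoff=0.0000 vs cont=5.5712 → 5.5712 [wait]  node(4,4) S=171.2071 payoff=0.0000 vs cont=0.0000 → 0.0000 [wait]  ⇒ S*(4)=52.3141
t_3: node(3,0) S=42.9341 payoff=56.6059 vs cont=55.1592 → 56.6059 [stop]  node(3,1) S=63.7435 payoff=35.7965 vs cont=35.0726 → 35.7965 [stop]  node(3,2) S=94.6391 payoff=4.9009 vs cont=14.4754 → 14.4754 [wait]  node(3,3) S=140.5091 payoff=0.0000 vs cont=2.8119 → 2.8119 [wait]  ⇒ S*(3)=63.7435
t_2: node(2,0) S=52.3141 payoff=47.2259 vs cont=45.7791 → 47.2259 [stop]  node(2,1) S=77.6700 payoff=21.8700 vs cont=25.0261 → 25.0261 [wait]  node(2,2) S=115.3154 payoff=0.0000 vs cont=8.6578 → 8.6578 [wait]  ⇒ S*(2)=52.3141
t_1: node(1,0) S=63.7435 payoff=35.7965 vs cont=35.8670 → 35.8670 [wait]  node(1,1) S=94.6391 payoff=4.9009 vs cont=16.7933 → 16.7933 [wait]  ⇒ S*(1)=-
t_0: node(0,0) S=77.6700 payoff=21.8700 vs cont=26.1761 → 26.1761 [wait]  ⇒ S*(0)=-

price = 26.1761
boundary = - - 52.3141 63.7435 52.3141 63.7435
tree:
26.1761
35.8670 16.7933
47.2259 25.0261 8.6578
56.6059 35.7965 14.4754 2.8119
64.3041 47.2259 23.3737 5.5712 0.0000
70.6220 56.6059 35.7965 11.0382 0.0000 0.0000
75.8071 64.3041 47.2259 21.8700 0.0000 0.0000 0.0000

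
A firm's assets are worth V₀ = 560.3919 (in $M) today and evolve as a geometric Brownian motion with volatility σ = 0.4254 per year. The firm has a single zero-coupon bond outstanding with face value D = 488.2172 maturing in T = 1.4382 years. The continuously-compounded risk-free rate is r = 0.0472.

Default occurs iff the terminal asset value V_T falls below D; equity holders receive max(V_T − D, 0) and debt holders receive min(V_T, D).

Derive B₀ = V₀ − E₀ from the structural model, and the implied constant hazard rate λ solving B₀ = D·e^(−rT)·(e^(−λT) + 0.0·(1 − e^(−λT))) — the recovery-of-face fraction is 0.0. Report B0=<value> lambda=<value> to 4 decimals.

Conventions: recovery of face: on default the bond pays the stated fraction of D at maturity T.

With assets at 560.3919 and a single debt payment of 488.2172 at 1.4382 years:
d₁ = [ln(V₀/D) + (r + σ²/2)T] / (σ√T)
   = [ln(560.3919/488.2172) + (0.0472 + 0.5·0.4254²)·1.4382] / (0.4254·√1.4382)
   = [0.137876 + 0.198015] / 0.510161 = 0.658402
d₂ = d₁ − σ√T = 0.658402 − 0.510161 = 0.148241
N(d₁) = 0.744860,  N(d₂) = 0.558924,  e^(−rT) = 0.934370
E₀ = V₀·N(d₁) − D·e^(−rT)·N(d₂)
   = 560.3919·0.744860 − 488.2172·0.934370·0.558924 = 162.446287
B₀ = V₀ − E₀ = 560.3919 − 162.446287 = 397.945613
e^(−λT) = (B₀·e^(rT)/D − 0)/(1 − 0) = (397.9456·1.070240/488.2172 − 0)/1 = 0.87235220
λ = −ln(0.87235220)/1.4382 = 0.094953

B0=397.9456 lambda=0.0950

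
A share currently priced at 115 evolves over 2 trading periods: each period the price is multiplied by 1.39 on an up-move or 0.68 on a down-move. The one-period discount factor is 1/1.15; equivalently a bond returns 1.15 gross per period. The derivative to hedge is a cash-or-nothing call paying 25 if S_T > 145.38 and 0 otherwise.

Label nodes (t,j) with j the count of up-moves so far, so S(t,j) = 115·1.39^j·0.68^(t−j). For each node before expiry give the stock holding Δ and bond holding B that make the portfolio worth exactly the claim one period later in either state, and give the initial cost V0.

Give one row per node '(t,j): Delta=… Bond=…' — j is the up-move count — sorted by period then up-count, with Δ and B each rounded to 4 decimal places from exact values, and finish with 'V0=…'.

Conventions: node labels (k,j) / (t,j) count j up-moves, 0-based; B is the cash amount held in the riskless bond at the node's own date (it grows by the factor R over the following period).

Risk-neutral probability p* = (R−d)/(u−d) = (1.15−0.68)/(1.39−0.68) = 0.6620.
Payoffs at expiry: V(2,0)=0.0000, V(2,1)=0.0000, V(2,2)=25.0000
(1,0): S=78.2000. Δ = (V_up−V_dn)/(S_up−S_dn) = (0.0000−0.0000)/(108.6980−53.1760) = 0.0000. V = [p*·0.0000 + (1−p*)·0.0000]/1.15 = 0.0000. B = V − Δ·S = 0.0000.
(1,1): S=159.8500. Δ = (V_up−V_dn)/(S_up−S_dn) = (25.0000−0.0000)/(222.1915−108.6980) = 0.2203. V = [p*·25.0000 + (1−p*)·0.0000]/1.15 = 14.3907. B = V − Δ·S = -20.8206.
(0,0): S=115.0000. Δ = (V_up−V_dn)/(S_up−S_dn) = (14.3907−0.0000)/(159.8500−78.2000) = 0.1762. V = [p*·14.3907 + (1−p*)·0.0000]/1.15 = 8.2837. B = V − Δ·S = -11.9849.
Verification: the root portfolio costs Δ(0,0)·S0 + B(0,0) = 8.2837, matching V0.

(0,0): Delta=0.1762 Bond=-11.9849
(1,0): Delta=0.0000 Bond=0.0000
(1,1): Delta=0.2203 Bond=-20.8206
V0=8.2837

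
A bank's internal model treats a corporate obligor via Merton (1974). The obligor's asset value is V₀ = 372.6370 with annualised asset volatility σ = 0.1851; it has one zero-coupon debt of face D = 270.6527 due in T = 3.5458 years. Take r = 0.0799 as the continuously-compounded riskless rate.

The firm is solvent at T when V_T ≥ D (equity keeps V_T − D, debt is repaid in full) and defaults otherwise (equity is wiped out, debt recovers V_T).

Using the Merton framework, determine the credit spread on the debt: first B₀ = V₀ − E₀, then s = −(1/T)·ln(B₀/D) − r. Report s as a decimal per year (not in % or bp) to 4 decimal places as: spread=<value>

Work the structural quantities from V₀ = 372.6370 against face 270.6527:
d₁ = [ln(V₀/D) + (r + σ²/2)T] / (σ√T)
   = [ln(372.6370/270.6527) + (0.0799 + 0.5·0.1851²)·3.5458] / (0.1851·√3.5458)
   = [0.319768 + 0.344053] / 0.348549 = 1.904528
d₂ = d₁ − σ√T = 1.904528 − 0.348549 = 1.555979
N(d₁) = 0.971579,  N(d₂) = 0.940143,  e^(−rT) = 0.753287
E₀ = V₀·N(d₁) − D·e^(−rT)·N(d₂)
   = 372.6370·0.971579 − 270.6527·0.753287·0.940143 = 170.370805
B₀ = V₀ − E₀ = 372.6370 − 170.370805 = 202.266195
spread = −(1/T)·ln(B₀/D) − r = −(1/3.5458)·ln(202.266195/270.6527) − 0.0799 = 0.00223995

spread=0.0022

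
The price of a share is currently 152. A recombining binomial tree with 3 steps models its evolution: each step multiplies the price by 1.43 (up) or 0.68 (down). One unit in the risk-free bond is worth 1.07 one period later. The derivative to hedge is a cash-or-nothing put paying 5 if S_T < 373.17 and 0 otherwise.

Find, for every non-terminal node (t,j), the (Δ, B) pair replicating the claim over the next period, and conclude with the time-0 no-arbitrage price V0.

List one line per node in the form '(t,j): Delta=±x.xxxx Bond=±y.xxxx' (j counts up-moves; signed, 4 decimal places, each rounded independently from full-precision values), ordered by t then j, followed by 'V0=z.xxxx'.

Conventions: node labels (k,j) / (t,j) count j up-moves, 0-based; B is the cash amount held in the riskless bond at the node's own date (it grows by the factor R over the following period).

(0,0): Delta=-0.0104 Bond=5.0821
(1,0): Delta=0.0000 Bond=4.3672
(1,1): Delta=-0.0149 Bond=6.4262
(2,0): Delta=0.0000 Bond=4.6729
(2,1): Delta=0.0000 Bond=4.6729
(2,2): Delta=-0.0214 Bond=8.9097
V0=3.5076

The replicating-portfolio and risk-neutral prices coincide; use p* = (1.07−0.68)/(1.43−0.68) = 0.5200 for the latter.
At maturity the claim pays: V(3,0)=5.0000, V(3,1)=5.0000, V(3,2)=5.0000, V(3,3)=0.0000
  t=2,j=0: stock 70.2848 → up 100.5073 (V=5.0000), down 47.7937 (V=5.0000). Price 4.6729; hedge Δ=0.0000, bond B=4.6729.
  t=2,j=1: stock 147.8048 → up 211.3609 (V=5.0000), down 100.5073 (V=5.0000). Price 4.6729; hedge Δ=0.0000, bond B=4.6729.
  t=2,j=2: stock 310.8248 → up 444.4795 (V=0.0000), down 211.3609 (V=5.0000). Price 2.2430; hedge Δ=-0.0214, bond B=8.9097.
  t=1,j=0: stock 103.3600 → up 147.8048 (V=4.6729), down 70.2848 (V=4.6729). Price 4.3672; hedge Δ=0.0000, bond B=4.3672.
  t=1,j=1: stock 217.3600 → up 310.8248 (V=2.2430), down 147.8048 (V=4.6729). Price 3.1863; hedge Δ=-0.0149, bond B=6.4262.
  t=0,j=0: stock 152.0000 → up 217.3600 (V=3.1863), down 103.3600 (V=4.3672). Price 3.5076; hedge Δ=-0.0104, bond B=5.0821.
Check: Δ(0,0)·S0 + B(0,0) = 3.5076 = V0.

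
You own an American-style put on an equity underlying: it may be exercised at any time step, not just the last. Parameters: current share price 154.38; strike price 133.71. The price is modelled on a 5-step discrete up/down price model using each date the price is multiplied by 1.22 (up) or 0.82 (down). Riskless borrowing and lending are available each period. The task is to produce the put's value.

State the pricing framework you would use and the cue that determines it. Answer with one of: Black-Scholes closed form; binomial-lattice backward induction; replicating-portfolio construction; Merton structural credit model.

framework: binomial-lattice backward induction

Key observation: the defining feature is the embedded early-exercise option across 5 discrete dates on the spot-154.38 tree; pricing the strike-133.71 put means working backward with an exercise test at every node.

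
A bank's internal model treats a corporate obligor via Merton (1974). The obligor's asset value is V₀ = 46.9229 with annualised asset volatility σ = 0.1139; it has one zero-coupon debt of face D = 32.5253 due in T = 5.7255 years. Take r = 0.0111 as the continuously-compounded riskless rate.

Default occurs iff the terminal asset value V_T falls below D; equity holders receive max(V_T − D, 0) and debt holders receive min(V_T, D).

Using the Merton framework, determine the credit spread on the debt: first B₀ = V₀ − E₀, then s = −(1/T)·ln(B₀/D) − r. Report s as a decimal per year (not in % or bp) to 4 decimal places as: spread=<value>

spread=0.0014

With assets at 46.9229 and a single debt payment of 32.5253 at 5.7255 years:
d₁ = [ln(V₀/D) + (r + σ²/2)T] / (σ√T)
   = [ln(46.9229/32.5253) + (0.0111 + 0.5·0.1139²)·5.7255] / (0.1139·√5.7255)
   = [0.366488 + 0.100692] / 0.272540 = 1.714169
d₂ = d₁ − σ√T = 1.714169 − 0.272540 = 1.441628
N(d₁) = 0.956751,  N(d₂) = 0.925296,  e^(−rT) = 0.938424
E₀ = V₀·N(d₁) − D·e^(−rT)·N(d₂)
   = 46.9229·0.956751 − 32.5253·0.938424·0.925296 = 16.651147
B₀ = V₀ − E₀ = 46.9229 − 16.651147 = 30.271753
spread = −(1/T)·ln(B₀/D) − r = −(1/5.7255)·ln(30.271753/32.5253) − 0.0111 = 0.00144095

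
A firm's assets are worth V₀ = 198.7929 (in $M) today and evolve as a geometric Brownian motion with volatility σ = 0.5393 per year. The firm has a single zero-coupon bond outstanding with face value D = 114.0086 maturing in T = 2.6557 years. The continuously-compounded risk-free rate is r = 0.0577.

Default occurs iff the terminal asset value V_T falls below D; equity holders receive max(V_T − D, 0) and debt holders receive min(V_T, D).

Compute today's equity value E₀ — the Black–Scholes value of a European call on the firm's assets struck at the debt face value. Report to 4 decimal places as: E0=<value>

E0=114.7285

With assets at 198.7929 and a single debt payment of 114.0086 at 2.6557 years:
d₁ = [ln(V₀/D) + (r + σ²/2)T] / (σ√T)
   = [ln(198.7929/114.0086) + (0.0577 + 0.5·0.5393²)·2.6557] / (0.5393·√2.6557)
   = [0.555990 + 0.539432] / 0.878860 = 1.246411
d₂ = d₁ − σ√T = 1.246411 − 0.878860 = 0.367551
N(d₁) = 0.893693,  N(d₂) = 0.643396,  e^(−rT) = 0.857929
E₀ = V₀·N(d₁) − D·e^(−rT)·N(d₂)
   = 198.7929·0.893693 − 114.0086·0.857929·0.643396 = 114.728496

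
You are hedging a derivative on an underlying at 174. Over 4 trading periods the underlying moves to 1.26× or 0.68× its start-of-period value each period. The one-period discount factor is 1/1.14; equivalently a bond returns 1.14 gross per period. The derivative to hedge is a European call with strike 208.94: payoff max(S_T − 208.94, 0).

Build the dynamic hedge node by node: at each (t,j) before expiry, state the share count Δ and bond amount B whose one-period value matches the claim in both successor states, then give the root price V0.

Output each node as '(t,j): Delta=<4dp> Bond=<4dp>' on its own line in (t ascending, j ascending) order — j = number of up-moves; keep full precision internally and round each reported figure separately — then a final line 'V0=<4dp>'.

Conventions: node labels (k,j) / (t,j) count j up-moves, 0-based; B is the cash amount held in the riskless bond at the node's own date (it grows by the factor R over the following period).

Risk-neutral probability p* = (R−d)/(u−d) = (1.14−0.68)/(1.26−0.68) = 0.7931.
Expiry values: V(4,0)=0.0000, V(4,1)=0.0000, V(4,2)=0.0000, V(4,3)=27.7445, V(4,4)=229.6224
  t=3,j=0: stock 54.7112 → up 68.9361 (V=0.0000), down 37.2036 (V=0.0000). Price 0.0000; hedge Δ=0.0000, bond B=0.0000.
  t=3,j=1: stock 101.3766 → up 127.7345 (V=0.0000), down 68.9361 (V=0.0000). Price 0.0000; hedge Δ=0.0000, bond B=0.0000.
  t=3,j=2: stock 187.8448 → up 236.6845 (V=27.7445), down 127.7345 (V=0.0000). Price 19.3020; hedge Δ=0.2547, bond B=-28.5334.
  t=3,j=3: stock 348.0654 → up 438.5624 (V=229.6224), down 236.6845 (V=27.7445). Price 164.7847; hedge Δ=1.0000, bond B=-183.2807.
  t=2,j=0: stock 80.4576 → up 101.3766 (V=0.0000), down 54.7112 (V=0.0000). Price 0.0000; hedge Δ=0.0000, bond B=0.0000.
  t=2,j=1: stock 149.0832 → up 187.8448 (V=19.3020), down 101.3766 (V=0.0000). Price 13.4285; hedge Δ=0.2232, bond B=-19.8508.
  t=2,j=2: stock 276.2424 → up 348.0654 (V=164.7847), down 187.8448 (V=19.3020). Price 118.1446; hedge Δ=0.9080, bond B=-132.6877.
  t=1,j=0: stock 118.3200 → up 149.0832 (V=13.4285), down 80.4576 (V=0.0000). Price 9.3423; hedge Δ=0.1957, bond B=-13.8103.
  t=1,j=1: stock 219.2400 → up 276.2424 (V=118.1446), down 149.0832 (V=13.4285). Price 84.6309; hedge Δ=0.8235, bond B=-95.9142.
  t=0,j=0: stock 174.0000 → up 219.2400 (V=84.6309), down 118.3200 (V=9.3423). Price 60.5736; hedge Δ=0.7460, bond B=-69.2344.
As a check, the time-0 holding Δ(0,0)·S0 + B(0,0) comes to 60.5736 — exactly V0.

(0,0): Delta=0.7460 Bond=-69.2344
(1,0): Delta=0.1957 Bond=-13.8103
(1,1): Delta=0.8235 Bond=-95.9142
(2,0): Delta=0.0000 Bond=0.0000
(2,1): Delta=0.2232 Bond=-19.8508
(2,2): Delta=0.9080 Bond=-132.6877
(3,0): Delta=0.0000 Bond=0.0000
(3,1): Delta=0.0000 Bond=0.0000
(3,2): Delta=0.2547 Bond=-28.5334
(3,3): Delta=1.0000 Bond=-183.2807
V0=60.5736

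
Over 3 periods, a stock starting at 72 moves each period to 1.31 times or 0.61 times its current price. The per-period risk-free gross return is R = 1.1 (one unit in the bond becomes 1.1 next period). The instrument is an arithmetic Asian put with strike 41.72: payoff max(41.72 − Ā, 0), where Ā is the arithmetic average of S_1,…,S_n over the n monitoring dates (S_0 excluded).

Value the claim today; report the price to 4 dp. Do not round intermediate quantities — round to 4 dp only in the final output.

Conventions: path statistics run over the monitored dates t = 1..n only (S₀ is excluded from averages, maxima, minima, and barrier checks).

price = 0.5630

No-arbitrage gives p* = (R−d)/(u−d) = 0.7000: enumerate every path, weight its payoff by its p*-probability, and discount by R^3.
Enumerate all 2^3 = 8 price paths (U = up ×1.31, D = down ×0.61); each path with k up-moves has probability p*^k·(1−p*)^(3−k).
DDD: Ā=29.0179, payoff=12.7021, prob=0.027000
UDD: Ā=62.3172, payoff=0.0000, prob=0.063000
DUD: Ā=45.5172, payoff=0.0000, prob=0.063000
UUD: Ā=97.7501, payoff=0.0000, prob=0.147000
DDU: Ā=35.2692, payoff=6.4508, prob=0.063000
UDU: Ā=75.7421, payoff=0.0000, prob=0.147000
DUU: Ā=58.9421, payoff=0.0000, prob=0.147000
UUU: Ā=126.5806, payoff=0.0000, prob=0.343000
Price = Σ prob·payoff / R^3 = 0.749354 / 1.331000 = 0.5630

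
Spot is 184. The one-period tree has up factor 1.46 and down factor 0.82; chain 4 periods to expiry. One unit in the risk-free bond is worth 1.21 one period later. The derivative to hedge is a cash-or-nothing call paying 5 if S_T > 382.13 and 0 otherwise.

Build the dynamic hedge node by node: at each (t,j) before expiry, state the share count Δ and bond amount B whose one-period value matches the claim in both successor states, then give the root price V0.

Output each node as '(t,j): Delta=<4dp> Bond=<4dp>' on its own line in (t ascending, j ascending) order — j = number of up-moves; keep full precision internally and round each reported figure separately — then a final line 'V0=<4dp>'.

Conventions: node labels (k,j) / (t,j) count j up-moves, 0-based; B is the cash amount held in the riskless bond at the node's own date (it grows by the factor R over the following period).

Risk-neutral probability p* = (R−d)/(u−d) = (1.21−0.82)/(1.46−0.82) = 0.6094.
Expiry values: V(4,0)=0.0000, V(4,1)=0.0000, V(4,2)=0.0000, V(4,3)=5.0000, V(4,4)=5.0000
  t=3,j=0: stock 101.4517 → up 148.1195 (V=0.0000), down 83.1904 (V=0.0000). Price 0.0000; hedge Δ=0.0000, bond B=0.0000.
  t=3,j=1: stock 180.6335 → up 263.7250 (V=0.0000), down 148.1195 (V=0.0000). Price 0.0000; hedge Δ=0.0000, bond B=0.0000.
  t=3,j=2: stock 321.6158 → up 469.5591 (V=5.0000), down 263.7250 (V=0.0000). Price 2.5181; hedge Δ=0.0243, bond B=-5.2944.
  t=3,j=3: stock 572.6330 → up 836.0442 (V=5.0000), down 469.5591 (V=5.0000). Price 4.1322; hedge Δ=0.0000, bond B=4.1322.
  t=2,j=0: stock 123.7216 → up 180.6335 (V=0.0000), down 101.4517 (V=0.0000). Price 0.0000; hedge Δ=0.0000, bond B=0.0000.
  t=2,j=1: stock 220.2848 → up 321.6158 (V=2.5181), down 180.6335 (V=0.0000). Price 1.2681; hedge Δ=0.0179, bond B=-2.6664.
  t=2,j=2: stock 392.2144 → up 572.6330 (V=4.1322), down 321.6158 (V=2.5181). Price 2.8940; hedge Δ=0.0064, bond B=0.3719.
  t=1,j=0: stock 150.8800 → up 220.2848 (V=1.2681), down 123.7216 (V=0.0000). Price 0.6387; hedge Δ=0.0131, bond B=-1.3428.
  t=1,j=1: stock 268.6400 → up 392.2144 (V=2.8940), down 220.2848 (V=1.2681). Price 1.8668; hedge Δ=0.0095, bond B=-0.6735.
  t=0,j=0: stock 184.0000 → up 268.6400 (V=1.8668), down 150.8800 (V=0.6387). Price 1.1464; hedge Δ=0.0104, bond B=-0.7727.
Sanity check at the root: Δ(0,0)·S0 + B(0,0) reproduces V0 = 1.1464.

(0,0): Delta=0.0104 Bond=-0.7727
(1,0): Delta=0.0131 Bond=-1.3428
(1,1): Delta=0.0095 Bond=-0.6735
(2,0): Delta=0.0000 Bond=0.0000
(2,1): Delta=0.0179 Bond=-2.6664
(2,2): Delta=0.0064 Bond=0.3719
(3,0): Delta=0.0000 Bond=0.0000
(3,1): Delta=0.0000 Bond=0.0000
(3,2): Delta=0.0243 Bond=-5.2944
(3,3): Delta=0.0000 Bond=4.1322
V0=1.1464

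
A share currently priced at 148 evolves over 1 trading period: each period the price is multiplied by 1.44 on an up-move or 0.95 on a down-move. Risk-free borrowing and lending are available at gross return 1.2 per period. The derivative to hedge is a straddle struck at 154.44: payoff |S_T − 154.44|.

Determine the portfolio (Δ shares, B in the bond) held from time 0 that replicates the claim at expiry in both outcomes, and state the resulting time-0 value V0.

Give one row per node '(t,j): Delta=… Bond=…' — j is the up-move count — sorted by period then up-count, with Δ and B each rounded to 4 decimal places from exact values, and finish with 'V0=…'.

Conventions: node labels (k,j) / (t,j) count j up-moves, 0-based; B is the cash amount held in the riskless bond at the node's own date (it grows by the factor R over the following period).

No-arbitrage ⇒ martingale measure with p* = (R−d)/(u−d) = 0.5102.
Terminal payoffs: V(1,0)=13.8400, V(1,1)=58.6800
(0,0): S=148.0000. Δ = (V_up−V_dn)/(S_up−S_dn) = (58.6800−13.8400)/(213.1200−140.6000) = 0.6183. V = [p*·58.6800 + (1−p*)·13.8400]/1.2 = 30.5980. B = V − Δ·S = -60.9122.
As a check, the time-0 holding Δ(0,0)·S0 + B(0,0) comes to 30.5980 — exactly V0.

(0,0): Delta=0.6183 Bond=-60.9122
V0=30.5980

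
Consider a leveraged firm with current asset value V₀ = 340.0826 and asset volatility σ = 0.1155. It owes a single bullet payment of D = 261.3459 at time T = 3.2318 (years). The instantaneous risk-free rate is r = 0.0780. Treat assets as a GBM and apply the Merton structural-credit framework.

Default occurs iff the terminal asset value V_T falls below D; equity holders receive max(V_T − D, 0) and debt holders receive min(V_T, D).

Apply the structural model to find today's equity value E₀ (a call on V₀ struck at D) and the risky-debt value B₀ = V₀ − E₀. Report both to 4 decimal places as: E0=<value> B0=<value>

Work the structural quantities from V₀ = 340.0826 against face 261.3459:
d₁ = [ln(V₀/D) + (r + σ²/2)T] / (σ√T)
   = [ln(340.0826/261.3459) + (0.0780 + 0.5·0.1155²)·3.2318] / (0.1155·√3.2318)
   = [0.263344 + 0.273637] / 0.207637 = 2.586154
d₂ = d₁ − σ√T = 2.586154 − 0.207637 = 2.378517
N(d₁) = 0.995147,  N(d₂) = 0.991309,  e^(−rT) = 0.777182
E₀ = V₀·N(d₁) − D·e^(−rT)·N(d₂)
   = 340.0826·0.995147 − 261.3459·0.777182·0.991309 = 137.084196
B₀ = V₀ − E₀ = 340.0826 − 137.084196 = 202.998404

E0=137.0842 B0=202.9984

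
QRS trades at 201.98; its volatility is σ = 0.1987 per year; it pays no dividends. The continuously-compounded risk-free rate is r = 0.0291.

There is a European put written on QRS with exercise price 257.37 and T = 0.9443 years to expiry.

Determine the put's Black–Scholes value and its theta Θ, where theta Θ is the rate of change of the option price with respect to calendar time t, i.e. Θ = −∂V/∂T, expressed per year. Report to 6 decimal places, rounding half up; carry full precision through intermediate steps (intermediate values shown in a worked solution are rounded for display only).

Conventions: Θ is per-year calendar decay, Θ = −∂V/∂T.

price = 51.310129
Θ = 1.545666

σ√T = 0.1987·√0.9443 = 0.193087
d₁ = (ln(S/K) + (r+σ²/2)T) / (σ√T) = (ln(201.98/257.37) + (0.0291+0.1987²/2)·0.9443) / 0.193087 = (-0.242346 + 0.046120) / 0.193087 = -1.016255
d₂ = d₁ − σ√T = -1.016255 − 0.193087 = -1.209342
e^{−rT} = 0.972895
N(−d₁) = 0.845246,  N(−d₂) = 0.886734
Put price V = K·e^{−rT}·N(−d₂) − S·N(−d₁) = 222.032943 − 170.722814 = 51.310129
φ(d₁) = (1/√(2π))·e^{−d₁²/2} = 0.238038
Θ = −S·φ(d₁)·σ/(2√T) + r·K·e^{−rT}·N(−d₂) = −4.915492 + 6.461159 = 1.545666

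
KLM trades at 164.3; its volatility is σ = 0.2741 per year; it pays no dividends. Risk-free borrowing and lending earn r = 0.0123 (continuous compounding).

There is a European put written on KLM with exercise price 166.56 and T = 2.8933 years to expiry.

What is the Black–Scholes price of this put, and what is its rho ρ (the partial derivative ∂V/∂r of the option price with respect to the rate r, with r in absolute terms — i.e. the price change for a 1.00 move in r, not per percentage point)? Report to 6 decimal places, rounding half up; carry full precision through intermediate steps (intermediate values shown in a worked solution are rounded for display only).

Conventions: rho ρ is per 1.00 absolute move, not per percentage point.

price = 28.207952
ρ = -266.857295

σ√T = 0.2741·√2.8933 = 0.466236
d₁ = (ln(S/K) + (r+σ²/2)T) / (σ√T) = (ln(164.3/166.56) + (0.0123+0.2741²/2)·2.8933) / 0.466236 = (-0.013662 + 0.144276) / 0.466236 = 0.280146
d₂ = d₁ − σ√T = 0.280146 − 0.466236 = -0.186090
e^{−rT} = 0.965038
N(−d₁) = 0.389683,  N(−d₂) = 0.573813
Put price V = K·e^{−rT}·N(−d₂) − S·N(−d₁) = 92.232846 − 64.024895 = 28.207952
ρ = −K·T·e^{−rT}·N(−d₂) = -266.857295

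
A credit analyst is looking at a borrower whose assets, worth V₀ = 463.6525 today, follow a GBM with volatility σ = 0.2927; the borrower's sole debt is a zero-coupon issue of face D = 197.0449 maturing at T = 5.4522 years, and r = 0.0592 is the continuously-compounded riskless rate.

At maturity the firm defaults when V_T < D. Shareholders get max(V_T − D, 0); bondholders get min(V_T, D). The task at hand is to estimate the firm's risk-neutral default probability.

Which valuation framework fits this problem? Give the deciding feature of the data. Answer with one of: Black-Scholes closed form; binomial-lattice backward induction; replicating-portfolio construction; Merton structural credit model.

Key observation: with the firm-asset dynamics (V₀ = 463.6525) and a single zero-coupon liability of face 197.0449 given, debt value, spread, and default probability all derive from the option view of the balance sheet.

framework: Merton structural credit model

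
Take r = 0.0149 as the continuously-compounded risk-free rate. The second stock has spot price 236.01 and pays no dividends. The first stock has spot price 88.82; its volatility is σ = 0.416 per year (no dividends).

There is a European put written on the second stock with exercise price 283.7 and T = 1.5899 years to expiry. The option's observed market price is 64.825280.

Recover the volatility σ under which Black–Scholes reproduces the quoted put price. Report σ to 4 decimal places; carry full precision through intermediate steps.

At σ = 0.3212 the Black–Scholes value reproduces the quote:
σ√T = 0.3212·√1.5899 = 0.405005
d₁ = (ln(S/K) + (r+σ²/2)T) / (σ√T) = (ln(236.01/283.7) + (0.0149+0.3212²/2)·1.5899) / 0.405005 = (-0.184043 + 0.105704) / 0.405005 = -0.193427
d₂ = d₁ − σ√T = -0.193427 − 0.405005 = -0.598433
e^{−rT} = 0.976589
N(−d₁) = 0.576688,  N(−d₂) = 0.725224
V = K·e^{−rT}·N(−d₂) − S·N(−d₁) = 200.929393 − 136.104112 = 64.825280 (the quoted price), and the Black–Scholes price is strictly increasing in σ, so σ is unique

sigma = 0.3212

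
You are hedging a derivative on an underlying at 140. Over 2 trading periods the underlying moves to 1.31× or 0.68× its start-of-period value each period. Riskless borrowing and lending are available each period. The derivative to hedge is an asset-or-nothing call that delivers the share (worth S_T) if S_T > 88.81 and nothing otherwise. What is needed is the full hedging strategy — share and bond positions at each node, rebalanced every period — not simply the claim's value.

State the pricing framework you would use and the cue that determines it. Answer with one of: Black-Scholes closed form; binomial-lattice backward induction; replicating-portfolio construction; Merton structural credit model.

Key observation: the mandate to exhibit the hedge at every date and state singles out the replicating-portfolio construction on the 2-period tree with factors 1.31 and 0.68 from 140.

framework: replicating-portfolio construction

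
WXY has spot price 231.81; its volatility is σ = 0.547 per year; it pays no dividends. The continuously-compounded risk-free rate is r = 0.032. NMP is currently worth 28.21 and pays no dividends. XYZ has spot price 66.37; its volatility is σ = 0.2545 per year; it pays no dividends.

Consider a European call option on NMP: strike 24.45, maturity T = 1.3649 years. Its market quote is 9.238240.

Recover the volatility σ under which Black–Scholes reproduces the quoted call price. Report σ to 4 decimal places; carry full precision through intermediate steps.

At σ = 0.5564 the Black–Scholes value reproduces the quote:
σ√T = 0.5564·√1.3649 = 0.650036
d₁ = (ln(S/K) + (r+σ²/2)T) / (σ√T) = (ln(28.21/24.45) + (0.032+0.5564²/2)·1.3649) / 0.650036 = (0.143046 + 0.254950) / 0.650036 = 0.612268
d₂ = d₁ − σ√T = 0.612268 − 0.650036 = -0.037768
e^{−rT} = 0.957263
N(d₁) = 0.729820,  N(d₂) = 0.484936
V = S·N(d₁) − K·e^{−rT}·N(d₂) = 20.588220 − 11.349979 = 9.238240 (the quoted price), and the Black–Scholes price is strictly increasing in σ, so σ is unique

sigma = 0.5564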